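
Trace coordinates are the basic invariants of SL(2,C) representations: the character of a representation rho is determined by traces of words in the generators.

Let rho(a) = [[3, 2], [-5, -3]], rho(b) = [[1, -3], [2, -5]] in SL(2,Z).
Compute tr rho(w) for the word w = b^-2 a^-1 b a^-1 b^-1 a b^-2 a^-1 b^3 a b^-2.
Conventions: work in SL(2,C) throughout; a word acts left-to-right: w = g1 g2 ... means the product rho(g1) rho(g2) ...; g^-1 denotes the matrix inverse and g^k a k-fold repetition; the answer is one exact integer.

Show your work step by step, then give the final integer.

rho(b^-1) = [[-5, 3], [-2, 1]]
... * rho(b^-1) = [[-5, 3], [-2, 1]]  ->  [[19, -12], [8, -5]]
... * rho(a^-1) = [[-3, -2], [5, 3]]  ->  [[-117, -74], [-49, -31]]
... * rho(b) = [[1, -3], [2, -5]]  ->  [[-265, 721], [-111, 302]]
... * rho(a^-1) = [[-3, -2], [5, 3]]  ->  [[4400, 2693], [1843, 1128]]
... * rho(b^-1) = [[-5, 3], [-2, 1]]  ->  [[-27386, 15893], [-11471, 6657]]
... * rho(a) = [[3, 2], [-5, -3]]  ->  [[-161623, -102451], [-67698, -42913]]
... * rho(b^-1) = [[-5, 3], [-2, 1]]  ->  [[1013017, -587320], [424316, -246007]]
... * rho(b^-1) = [[-5, 3], [-2, 1]]  ->  [[-3890445, 2451731], [-1629566, 1026941]]
... * rho(a^-1) = [[-3, -2], [5, 3]]  ->  [[23929990, 15136083], [10023403, 6339955]]
... * rho(b) = [[1, -3], [2, -5]]  ->  [[54202156, -147470385], [22703313, -61769984]]
... * rho(b) = [[1, -3], [2, -5]]  ->  [[-240738614, 574745457], [-100836655, 240739981]]
... * rho(b) = [[1, -3], [2, -5]]  ->  [[908752300, -2151511443], [380643307, -901189940]]
... * rho(a) = [[3, 2], [-5, -3]]  ->  [[13483814115, 8272038929], [5647879621, 3464856434]]
... * rho(b^-1) = [[-5, 3], [-2, 1]]  ->  [[-83963148433, 48723481274], [-35169110973, 20408495297]]
... * rho(b^-1) = [[-5, 3], [-2, 1]]  ->  [[322368779617, -203165964025], [135028564271, -85098837622]]
tr = 322368779617 + -85098837622 = 237269941995

237269941995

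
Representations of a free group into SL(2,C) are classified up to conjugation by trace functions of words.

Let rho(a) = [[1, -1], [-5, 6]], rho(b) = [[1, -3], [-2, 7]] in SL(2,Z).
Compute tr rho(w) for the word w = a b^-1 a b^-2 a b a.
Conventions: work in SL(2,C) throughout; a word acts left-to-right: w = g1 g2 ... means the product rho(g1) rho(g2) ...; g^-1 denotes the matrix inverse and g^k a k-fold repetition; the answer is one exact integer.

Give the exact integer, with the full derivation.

79470

rho(a) = [[1, -1], [-5, 6]]
... * rho(b^-1) = [[7, 3], [2, 1]]  ->  [[5, 2], [-23, -9]]
... * rho(a) = [[1, -1], [-5, 6]]  ->  [[-5, 7], [22, -31]]
... * rho(b^-1) = [[7, 3], [2, 1]]  ->  [[-21, -8], [92, 35]]
... * rho(b^-1) = [[7, 3], [2, 1]]  ->  [[-163, -71], [714, 311]]
... * rho(a) = [[1, -1], [-5, 6]]  ->  [[192, -263], [-841, 1152]]
... * rho(b) = [[1, -3], [-2, 7]]  ->  [[718, -2417], [-3145, 10587]]
... * rho(a) = [[1, -1], [-5, 6]]  ->  [[12803, -15220], [-56080, 66667]]
tr = 12803 + 66667 = 79470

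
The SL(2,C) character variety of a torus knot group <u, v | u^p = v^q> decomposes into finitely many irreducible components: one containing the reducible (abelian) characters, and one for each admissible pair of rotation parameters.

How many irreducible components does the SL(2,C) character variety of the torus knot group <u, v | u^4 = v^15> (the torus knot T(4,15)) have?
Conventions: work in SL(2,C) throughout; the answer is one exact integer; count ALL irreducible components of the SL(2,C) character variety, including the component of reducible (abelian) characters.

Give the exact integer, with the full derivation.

22

For T(4,15): irreducibility forces the central element u^4 = v^15 to one of +I, -I.
On an irreducible component, tr(u) is locked at 2*cos(pi*alpha/4) for some alpha in 1..3, and tr(v) at 2*cos(pi*beta/15) for some beta in 1..14.
Consistency of u^4 = (-1)^alpha I with v^15 = (-1)^beta I forces alpha = beta (mod 2).
count pairs: odd alpha (2 choices) x odd beta (7), plus even alpha (1) x even beta (7): 2*7 + 1*7 = 21.
components with irreducible characters: 21; plus the single component of reducible (abelian) characters: total 22.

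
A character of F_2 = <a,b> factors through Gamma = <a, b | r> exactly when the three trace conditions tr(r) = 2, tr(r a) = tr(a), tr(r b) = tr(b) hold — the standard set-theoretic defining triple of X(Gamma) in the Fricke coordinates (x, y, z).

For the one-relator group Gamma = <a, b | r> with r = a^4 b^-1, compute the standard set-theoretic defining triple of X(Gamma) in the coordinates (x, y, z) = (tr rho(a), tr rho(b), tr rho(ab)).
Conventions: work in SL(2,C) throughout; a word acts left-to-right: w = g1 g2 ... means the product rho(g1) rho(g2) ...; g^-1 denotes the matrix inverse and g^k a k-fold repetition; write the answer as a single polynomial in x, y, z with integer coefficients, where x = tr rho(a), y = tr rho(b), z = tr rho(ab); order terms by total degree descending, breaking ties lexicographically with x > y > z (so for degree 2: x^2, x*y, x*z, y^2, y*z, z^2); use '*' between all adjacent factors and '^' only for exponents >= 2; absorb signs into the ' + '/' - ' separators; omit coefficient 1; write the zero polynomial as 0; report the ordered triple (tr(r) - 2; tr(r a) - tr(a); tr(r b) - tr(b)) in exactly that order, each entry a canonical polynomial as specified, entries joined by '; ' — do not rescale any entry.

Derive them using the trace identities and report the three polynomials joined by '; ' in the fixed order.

x^4*y - x^3*z - 3*x^2*y + 2*x*z + y - 2; x^5*y - x^4*z - 4*x^3*y + 3*x^2*z + 3*x*y - x - z; x^4 - 4*x^2 - y + 2

tr(a^2) = tr(a) tr(a) - tr(1)  (reduce the a square) = x^2 - 2
tr(a^3) = tr(a) tr(a^2) - tr(a)  (reduce the a square) = x^3 - 3*x
tr(a^4) = tr(a) tr(a^3) - tr(a^2)  (reduce the a square) = x^4 - 4*x^2 + 2
tr(a b a) = tr(a) tr(b a) - tr(b)  (reduce the a square) = x*z - y
tr(a^2 b a) = tr(a) tr(a b a) - tr(a b)  (reduce the a square) = x^2*z - x*y - z
tr(a^4 b) = tr(a) tr(a^2 b a) - tr(a^2 b)  (reduce the a square) = x^3*z - x^2*y - 2*x*z + y
tr(a^4 b^-1) = tr(a^4) tr(b) - tr(a^4 b)  (eliminate b^-1) = x^4*y - x^3*z - 3*x^2*y + 2*x*z + y
tr(a^5) = tr(a) tr(a^4) - tr(a^3)  (reduce the a square) = x^5 - 5*x^3 + 5*x
tr(a^5 b) = tr(a) tr(a^3 b a) - tr(a^3 b)  (reduce the a square) = x^4*z - x^3*y - 3*x^2*z + 2*x*y + z
tr(a^4 b^-1 a) = tr(a^5) tr(b) - tr(a^5 b)  (eliminate b^-1) = x^5*y - x^4*z - 4*x^3*y + 3*x^2*z + 3*x*y - z
assemble the triple (tr(r) - 2; tr(r a) - x; tr(r b) - y)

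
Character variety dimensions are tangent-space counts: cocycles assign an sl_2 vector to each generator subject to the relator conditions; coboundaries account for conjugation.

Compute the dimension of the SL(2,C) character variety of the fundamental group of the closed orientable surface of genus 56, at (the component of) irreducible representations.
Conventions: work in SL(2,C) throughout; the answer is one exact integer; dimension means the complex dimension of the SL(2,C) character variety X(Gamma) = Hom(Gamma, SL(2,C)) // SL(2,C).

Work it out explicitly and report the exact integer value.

330

pi_1 of the closed genus-56 surface has 112 generators bound by the single product-of-commutators relator.
A cocycle assigns one sl_2 vector per generator subject to the relator condition d_2(z) = 0: dim of the unconstrained space is 3*2g = 336.
d_2 is surjective at irreducible rho (its cokernel H^2 is dual to H^0 = 0), so dim Z^1 = 336 - 3 = 333.
Coboundaries contribute dim B^1 = 3 (injective at irreducible rho).
dim X = dim H^1 = 333 - 3 = 330.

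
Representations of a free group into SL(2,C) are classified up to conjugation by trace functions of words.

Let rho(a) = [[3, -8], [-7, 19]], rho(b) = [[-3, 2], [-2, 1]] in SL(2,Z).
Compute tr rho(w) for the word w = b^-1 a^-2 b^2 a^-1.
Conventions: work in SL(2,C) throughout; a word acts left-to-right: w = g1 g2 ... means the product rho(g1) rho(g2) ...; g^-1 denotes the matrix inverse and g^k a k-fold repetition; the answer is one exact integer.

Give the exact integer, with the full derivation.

23860

rho(b^-1) = [[1, -2], [2, -3]]
... * rho(a^-1) = [[19, 8], [7, 3]]  ->  [[5, 2], [17, 7]]
... * rho(a^-1) = [[19, 8], [7, 3]]  ->  [[109, 46], [372, 157]]
... * rho(b) = [[-3, 2], [-2, 1]]  ->  [[-419, 264], [-1430, 901]]
... * rho(b) = [[-3, 2], [-2, 1]]  ->  [[729, -574], [2488, -1959]]
... * rho(a^-1) = [[19, 8], [7, 3]]  ->  [[9833, 4110], [33559, 14027]]
tr = 9833 + 14027 = 23860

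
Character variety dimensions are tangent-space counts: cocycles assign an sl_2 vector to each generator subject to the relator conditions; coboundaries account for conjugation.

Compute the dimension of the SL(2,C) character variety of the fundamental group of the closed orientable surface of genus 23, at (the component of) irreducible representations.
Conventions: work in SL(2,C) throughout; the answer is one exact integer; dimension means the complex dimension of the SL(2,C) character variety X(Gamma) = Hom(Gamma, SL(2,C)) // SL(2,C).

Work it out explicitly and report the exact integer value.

pi_1 of the closed genus-23 surface has 46 generators bound by the single product-of-commutators relator.
Unconstrained cocycle data is one sl_2 vector per generator (138 dimensions), cut by the relator condition d_2(z) = 0.
H^2 = coker(d_2) is dual to H^0 = 0 at irreducible rho (Poincare duality), so d_2 is onto: dim Z^1 = 135.
As always at irreducible rho, dim B^1 = 3.
Hence dim X = 135 - 3 = 132.

132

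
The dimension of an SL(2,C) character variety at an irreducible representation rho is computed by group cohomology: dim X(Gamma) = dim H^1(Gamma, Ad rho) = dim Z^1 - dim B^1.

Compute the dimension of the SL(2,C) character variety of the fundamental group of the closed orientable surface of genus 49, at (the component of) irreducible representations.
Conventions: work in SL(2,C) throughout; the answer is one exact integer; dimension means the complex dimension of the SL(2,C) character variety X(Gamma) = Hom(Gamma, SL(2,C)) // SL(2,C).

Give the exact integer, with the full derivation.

288

pi_1 of the closed genus-49 surface has 98 generators bound by the single product-of-commutators relator.
A cocycle assigns one sl_2 vector per generator subject to the relator condition d_2(z) = 0: dim of the unconstrained space is 3*2g = 294.
H^2 = coker(d_2) is dual to H^0 = 0 at irreducible rho (Poincare duality), so d_2 is onto: dim Z^1 = 291.
As always at irreducible rho, dim B^1 = 3.
dim H^1 = 291 - 3 = 288 = dim X.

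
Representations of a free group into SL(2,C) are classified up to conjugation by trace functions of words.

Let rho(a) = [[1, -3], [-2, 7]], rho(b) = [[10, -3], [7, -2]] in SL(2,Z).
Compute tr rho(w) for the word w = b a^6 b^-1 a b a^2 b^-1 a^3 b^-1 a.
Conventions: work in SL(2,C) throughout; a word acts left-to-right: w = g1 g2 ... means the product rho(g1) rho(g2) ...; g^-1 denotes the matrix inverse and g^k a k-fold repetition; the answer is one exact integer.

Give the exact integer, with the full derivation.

3416746073074067

rho(b) = [[10, -3], [7, -2]]
... * rho(a) = [[1, -3], [-2, 7]]  ->  [[16, -51], [11, -35]]
... * rho(a) = [[1, -3], [-2, 7]]  ->  [[118, -405], [81, -278]]
... * rho(a) = [[1, -3], [-2, 7]]  ->  [[928, -3189], [637, -2189]]
... * rho(a) = [[1, -3], [-2, 7]]  ->  [[7306, -25107], [5015, -17234]]
... * rho(a) = [[1, -3], [-2, 7]]  ->  [[57520, -197667], [39483, -135683]]
... * rho(a) = [[1, -3], [-2, 7]]  ->  [[452854, -1556229], [310849, -1068230]]
... * rho(b^-1) = [[-2, 3], [-7, 10]]  ->  [[9987895, -14203728], [6855912, -9749753]]
... * rho(a) = [[1, -3], [-2, 7]]  ->  [[38395351, -129389781], [26355418, -88816007]]
... * rho(b) = [[10, -3], [7, -2]]  ->  [[-521774957, 143593509], [-358157869, 98565760]]
... * rho(a) = [[1, -3], [-2, 7]]  ->  [[-808961975, 2570479434], [-555289389, 1764433927]]
... * rho(a) = [[1, -3], [-2, 7]]  ->  [[-5949920843, 20420241963], [-4084157243, 14016905656]]
... * rho(b^-1) = [[-2, 3], [-7, 10]]  ->  [[-131041852055, 186352657101], [-89950025106, 127916584831]]
... * rho(a) = [[1, -3], [-2, 7]]  ->  [[-503747166257, 1697594155872], [-345783194768, 1165266169135]]
... * rho(a) = [[1, -3], [-2, 7]]  ->  [[-3898935478001, 13394400589875], [-2676315533038, 9194212768249]]
... * rho(a) = [[1, -3], [-2, 7]]  ->  [[-30687736657751, 105457610563128], [-21064741069536, 72388435976857]]
... * rho(b^-1) = [[-2, 3], [-7, 10]]  ->  [[-676827800626394, 962512895658027], [-464589569698927, 660690136559962]]
... * rho(a) = [[1, -3], [-2, 7]]  ->  [[-2601853591942448, 8768073671485371], [-1785969842818851, 6018599665016515]]
tr = -2601853591942448 + 6018599665016515 = 3416746073074067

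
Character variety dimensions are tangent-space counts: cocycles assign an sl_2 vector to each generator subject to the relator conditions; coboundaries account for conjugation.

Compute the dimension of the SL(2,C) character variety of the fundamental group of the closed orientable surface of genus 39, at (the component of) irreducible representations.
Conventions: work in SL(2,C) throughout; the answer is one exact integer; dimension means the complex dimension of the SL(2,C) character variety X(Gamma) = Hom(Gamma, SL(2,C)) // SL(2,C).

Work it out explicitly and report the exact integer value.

228

Gamma = pi_1(Sigma_39) = < a_1, b_1, ..., a_39, b_39 | prod [a_i, b_i] > has 2g = 78 generators and 1 relator.
Unconstrained cocycle data is one sl_2 vector per generator (234 dimensions), cut by the relator condition d_2(z) = 0.
At an irreducible rho, H^2 = coker(d_2) vanishes (Poincare duality: H^2 is dual to H^0 = invariants = 0), so d_2 is surjective onto sl_2 and dim Z^1 = 234 - 3 = 231.
dim B^1 = 3 (coboundaries, injective at irreducible rho).
dim X = dim H^1 = 231 - 3 = 228.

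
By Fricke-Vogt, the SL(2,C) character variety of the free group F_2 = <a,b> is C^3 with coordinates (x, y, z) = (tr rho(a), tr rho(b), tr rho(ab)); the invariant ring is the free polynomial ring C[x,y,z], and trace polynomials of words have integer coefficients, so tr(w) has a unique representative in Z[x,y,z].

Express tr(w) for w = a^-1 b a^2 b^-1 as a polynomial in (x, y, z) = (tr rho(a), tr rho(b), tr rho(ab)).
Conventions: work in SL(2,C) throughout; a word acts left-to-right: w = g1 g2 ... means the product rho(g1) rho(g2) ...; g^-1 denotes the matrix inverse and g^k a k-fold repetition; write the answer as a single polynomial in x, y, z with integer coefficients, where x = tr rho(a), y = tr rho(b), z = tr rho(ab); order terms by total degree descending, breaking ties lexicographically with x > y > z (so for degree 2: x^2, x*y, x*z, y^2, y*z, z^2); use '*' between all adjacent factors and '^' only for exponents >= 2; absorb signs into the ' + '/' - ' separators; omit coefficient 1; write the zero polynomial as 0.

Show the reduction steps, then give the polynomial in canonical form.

-x^2*y*z + x^3 + x*y^2 + x*z^2 - 3*x

next, tr(a^2 b) = tr(a) * tr(b a) - tr(b) = x*z - y
next, tr(a^2) = tr(a) * tr(a) - tr(1) = x^2 - 2
next, tr(b a^2 b) = tr(b) * tr(a^2 b) - tr(a^2) = x*y*z - x^2 - y^2 + 2
tr(b a b a) = tr(b a) * tr(b a) - tr(1) = z^2 - 2
tr(b a b) = tr(b) * tr(a b) - tr(a) = y*z - x
tr(b a^2 b a) = tr(a) * tr(b a b a) - tr(b a b) = x*z^2 - y*z - x
and tr(a^-1 b a^2 b) = tr(b a^2 b) * tr(a) - tr(b a^2 b a) = x^2*y*z - x^3 - x*y^2 - x*z^2 + y*z + 3*x
next, tr(a^-1 b a^2 b^-1) = tr(a^-1 b a^2) * tr(b) - tr(a^-1 b a^2 b) = -x^2*y*z + x^3 + x*y^2 + x*z^2 - 3*x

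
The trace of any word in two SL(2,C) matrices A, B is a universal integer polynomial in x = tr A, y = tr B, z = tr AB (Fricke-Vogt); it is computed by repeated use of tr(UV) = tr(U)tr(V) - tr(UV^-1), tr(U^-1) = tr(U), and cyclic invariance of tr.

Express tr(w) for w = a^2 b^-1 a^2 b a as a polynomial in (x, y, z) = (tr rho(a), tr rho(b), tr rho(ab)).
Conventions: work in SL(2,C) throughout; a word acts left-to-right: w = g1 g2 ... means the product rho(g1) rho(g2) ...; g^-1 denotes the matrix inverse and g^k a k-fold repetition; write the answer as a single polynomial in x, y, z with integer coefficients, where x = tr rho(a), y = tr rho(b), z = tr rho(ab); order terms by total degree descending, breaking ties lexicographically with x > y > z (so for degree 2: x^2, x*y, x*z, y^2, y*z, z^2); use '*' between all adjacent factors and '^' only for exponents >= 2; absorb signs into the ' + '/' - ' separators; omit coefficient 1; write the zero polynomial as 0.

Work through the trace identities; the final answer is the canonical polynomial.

and trace(a b a) = trace(a)*trace(b a) - trace(b)  (reduce the a square) = x*z - y
trace(a^2 b a) = trace(a)*trace(a b a) - trace(a b)  (reduce the a square) = x^2*z - x*y - z
and trace(b a^4) = trace(a)*trace(a^2 b a) - trace(a^2 b)  (reduce the a square) = x^3*z - x^2*y - 2*x*z + y
next, trace(a^2 b a^3) = trace(a)*trace(b a^4) - trace(b a^3)  (reduce the a square) = x^4*z - x^3*y - 3*x^2*z + 2*x*y + z
trace(b a b a) = trace(b a)*trace(b a) - trace(1)  (split on b) = z^2 - 2
trace(b a b) = trace(b)*trace(a b) - trace(a)  (reduce the b square) = y*z - x
and trace(b a^2 b a) = trace(a)*trace(b a b a) - trace(b a b)  (reduce the a square) = x*z^2 - y*z - x
next, trace(b^2) = trace(b)*trace(b) - trace(1)  (reduce the b square) = y^2 - 2
trace(b a^2 b) = trace(a)*trace(b^2 a) - trace(b^2)  (reduce the a square) = x*y*z - x^2 - y^2 + 2
trace(b a^2 b a^2) = trace(a)*trace(b a^2 b a) - trace(b a^2 b)  (reduce the a square) = x^2*z^2 - 2*x*y*z + y^2 - 2
next, trace(a^2 b a^3 b) = trace(a)*trace(b a^2 b a^2) - trace(b a^2 b a)  (reduce the a square) = x^3*z^2 - 2*x^2*y*z + x*y^2 - x*z^2 + y*z - x
trace(a^2 b^-1 a^2 b a) = trace(a^2 b a^3)*trace(b) - trace(a^2 b a^3 b)  (eliminate b^-1) = x^4*y*z - x^3*y^2 - x^3*z^2 - x^2*y*z + x*y^2 + x*z^2 + x

x^4*y*z - x^3*y^2 - x^3*z^2 - x^2*y*z + x*y^2 + x*z^2 + x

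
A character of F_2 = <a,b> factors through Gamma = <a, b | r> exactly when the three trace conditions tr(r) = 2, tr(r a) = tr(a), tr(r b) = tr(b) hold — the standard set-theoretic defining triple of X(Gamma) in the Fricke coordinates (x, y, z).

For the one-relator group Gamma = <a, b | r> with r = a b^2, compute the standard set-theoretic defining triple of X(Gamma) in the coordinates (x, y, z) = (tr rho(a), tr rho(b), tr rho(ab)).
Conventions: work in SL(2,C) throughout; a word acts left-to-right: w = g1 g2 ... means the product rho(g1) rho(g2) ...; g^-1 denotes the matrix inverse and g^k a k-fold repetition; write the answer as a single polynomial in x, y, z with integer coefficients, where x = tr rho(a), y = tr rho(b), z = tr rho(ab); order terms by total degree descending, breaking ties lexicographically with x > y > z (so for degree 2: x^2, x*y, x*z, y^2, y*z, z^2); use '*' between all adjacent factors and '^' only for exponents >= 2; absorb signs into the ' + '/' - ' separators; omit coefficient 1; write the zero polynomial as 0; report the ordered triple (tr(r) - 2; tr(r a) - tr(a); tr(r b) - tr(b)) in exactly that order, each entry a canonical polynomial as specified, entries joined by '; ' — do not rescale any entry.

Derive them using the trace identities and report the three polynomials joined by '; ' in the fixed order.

trace(a b^2) = trace(b)*trace(a b) - trace(a)   [square of b] = y*z - x
trace(b^2) = trace(b)*trace(b) - trace(1) = y^2 - 2
trace(a b^2 a) = trace(a)*trace(b^2 a) - trace(b^2) = x*y*z - x^2 - y^2 + 2
trace(a b^3) = trace(b)*trace(a b^2) - trace(a b)  (reduce the b square) = y^2*z - x*y - z
assemble the triple (trace(r) - 2; trace(r a) - x; trace(r b) - y)

y*z - x - 2; x*y*z - x^2 - y^2 - x + 2; y^2*z - x*y - y - z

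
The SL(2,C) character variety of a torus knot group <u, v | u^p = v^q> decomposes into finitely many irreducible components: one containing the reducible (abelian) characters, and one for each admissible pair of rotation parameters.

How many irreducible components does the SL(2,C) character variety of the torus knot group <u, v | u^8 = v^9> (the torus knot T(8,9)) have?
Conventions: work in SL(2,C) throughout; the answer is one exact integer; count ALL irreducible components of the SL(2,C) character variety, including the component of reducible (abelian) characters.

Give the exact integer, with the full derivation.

29

Gamma = < u, v | u^8 = v^9 > (torus knot T(8,9)); the central element u^8 = v^9 acts as +I or -I in any irreducible SL(2,C) representation.
This locks tr(u) to 2*cos(pi*alpha/8), alpha in 1..7, and tr(v) to 2*cos(pi*beta/9), beta in 1..8, on each component of irreducible characters.
The two central values (-1)^alpha I and (-1)^beta I must be the same matrix, so alpha and beta share a parity.
Enumerate parity-matched pairs: 4*4 odd-odd plus 3*4 even-even gives 28.
Total: 28 irreducible-character components + 1 reducible (abelian) component = 29.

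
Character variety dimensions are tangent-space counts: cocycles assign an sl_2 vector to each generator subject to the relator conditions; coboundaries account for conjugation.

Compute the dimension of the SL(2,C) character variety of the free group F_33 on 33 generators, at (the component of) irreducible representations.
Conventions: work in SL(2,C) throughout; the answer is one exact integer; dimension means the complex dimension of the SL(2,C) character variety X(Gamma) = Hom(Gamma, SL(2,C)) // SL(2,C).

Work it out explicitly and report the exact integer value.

Gamma = F_33 has 33 generators and no relators.
So Z^1 = (sl_2)^33 in full: dim Z^1 = 99.
At an irreducible rho the centralizer of the image in sl_2 is 0, so the coboundary map sl_2 -> Z^1 is injective: dim B^1 = 3.
Therefore dim X = 99 - 3 = 96.

96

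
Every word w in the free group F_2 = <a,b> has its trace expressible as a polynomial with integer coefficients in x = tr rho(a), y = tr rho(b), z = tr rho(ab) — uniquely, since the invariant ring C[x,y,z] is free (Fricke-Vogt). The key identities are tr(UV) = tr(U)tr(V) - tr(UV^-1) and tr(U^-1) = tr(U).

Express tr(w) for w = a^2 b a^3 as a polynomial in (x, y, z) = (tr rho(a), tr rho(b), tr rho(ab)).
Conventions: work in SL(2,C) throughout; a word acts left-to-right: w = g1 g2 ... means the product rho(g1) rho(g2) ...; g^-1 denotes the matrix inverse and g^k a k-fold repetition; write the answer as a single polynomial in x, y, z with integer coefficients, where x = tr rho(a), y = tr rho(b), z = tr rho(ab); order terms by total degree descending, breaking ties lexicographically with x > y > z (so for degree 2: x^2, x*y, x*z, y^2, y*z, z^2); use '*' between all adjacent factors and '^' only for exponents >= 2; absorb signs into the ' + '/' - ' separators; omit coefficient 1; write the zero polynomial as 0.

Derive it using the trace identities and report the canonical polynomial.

use: trace(b a^2) = trace(a) trace(b a) - trace(b)  (reduce the a square) = x*z - y
use: trace(b a^3) = trace(a) trace(b a^2) - trace(b a)  (reduce the a square) = x^2*z - x*y - z
use: trace(b a^4) = trace(a) trace(b a^3) - trace(b a^2)  (reduce the a square) = x^3*z - x^2*y - 2*x*z + y
trace(a^2 b a^3) = trace(a) trace(b a^4) - trace(b a^3)  (reduce the a square) = x^4*z - x^3*y - 3*x^2*z + 2*x*y + z

x^4*z - x^3*y - 3*x^2*z + 2*x*y + z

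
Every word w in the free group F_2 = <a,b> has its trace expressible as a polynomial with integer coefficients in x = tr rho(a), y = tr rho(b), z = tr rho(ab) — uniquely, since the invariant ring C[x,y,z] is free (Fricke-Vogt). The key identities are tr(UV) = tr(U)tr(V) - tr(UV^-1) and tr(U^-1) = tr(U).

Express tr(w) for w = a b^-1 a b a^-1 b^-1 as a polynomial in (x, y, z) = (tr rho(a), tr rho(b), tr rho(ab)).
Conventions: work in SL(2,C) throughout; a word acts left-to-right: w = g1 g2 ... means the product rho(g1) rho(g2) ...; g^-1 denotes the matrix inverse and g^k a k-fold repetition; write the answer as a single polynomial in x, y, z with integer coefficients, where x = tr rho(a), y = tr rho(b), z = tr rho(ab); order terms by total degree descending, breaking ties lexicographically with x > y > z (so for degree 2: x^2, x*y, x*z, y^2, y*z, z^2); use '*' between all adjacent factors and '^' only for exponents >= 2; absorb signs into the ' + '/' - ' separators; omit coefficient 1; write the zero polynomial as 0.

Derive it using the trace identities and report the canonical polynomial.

tr(b^2 a) = tr(b) * tr(a b) - tr(a)   [square of b] = y*z - x
tr(b^2) = tr(b) * tr(b) - tr(1)   [square of b] = y^2 - 2
so tr(b a^2 b) = tr(a) * tr(b^2 a) - tr(b^2)   [square of a] = x*y*z - x^2 - y^2 + 2
tr(b a b a) = tr(b a) * tr(b a) - tr(1)   [split at a repeated b] = z^2 - 2
tr(b a^2 b a) = tr(a) * tr(b a b a) - tr(b a b)   [square of a] = x*z^2 - y*z - x
tr(a b a^-1 b a) = tr(b a^2 b) * tr(a) - tr(b a^2 b a)   [inverse elimination on a] = x^2*y*z - x^3 - x*y^2 - x*z^2 + y*z + 3*x
reduce: tr(a b a) = tr(a) * tr(b a) - tr(b)   [square of a] = x*z - y
tr(b a b a b) = tr(b) * tr(a b a b) - tr(a b a)   [square of b] = y*z^2 - x*z - y
so tr(b a b a b a) = tr(a b a b) * tr(a b) - tr(b a)   [split at a repeated a] = z^3 - 3*z
tr(a b a^-1 b a b) = tr(b a b a b) * tr(a) - tr(b a b a b a)   [inverse elimination on a] = x*y*z^2 - x^2*z - z^3 - x*y + 3*z
tr(a b^-1 a b a^-1 b) = tr(a b a^-1 b a) * tr(b) - tr(a b a^-1 b a b)   [inverse elimination on b] = x^2*y^2*z - x^3*y - x*y^3 - 2*x*y*z^2 + x^2*z + y^2*z + z^3 + 4*x*y - 3*z
tr(a b^-1 a b a^-1 b^-1) = tr(a b^-1 a b a^-1) * tr(b) - tr(a b^-1 a b a^-1 b)   [inverse elimination on b] = -x^2*y^2*z + x^3*y + x*y^3 + 2*x*y*z^2 - x^2*z - y^2*z - z^3 - 3*x*y + 3*z

-x^2*y^2*z + x^3*y + x*y^3 + 2*x*y*z^2 - x^2*z - y^2*z - z^3 - 3*x*y + 3*z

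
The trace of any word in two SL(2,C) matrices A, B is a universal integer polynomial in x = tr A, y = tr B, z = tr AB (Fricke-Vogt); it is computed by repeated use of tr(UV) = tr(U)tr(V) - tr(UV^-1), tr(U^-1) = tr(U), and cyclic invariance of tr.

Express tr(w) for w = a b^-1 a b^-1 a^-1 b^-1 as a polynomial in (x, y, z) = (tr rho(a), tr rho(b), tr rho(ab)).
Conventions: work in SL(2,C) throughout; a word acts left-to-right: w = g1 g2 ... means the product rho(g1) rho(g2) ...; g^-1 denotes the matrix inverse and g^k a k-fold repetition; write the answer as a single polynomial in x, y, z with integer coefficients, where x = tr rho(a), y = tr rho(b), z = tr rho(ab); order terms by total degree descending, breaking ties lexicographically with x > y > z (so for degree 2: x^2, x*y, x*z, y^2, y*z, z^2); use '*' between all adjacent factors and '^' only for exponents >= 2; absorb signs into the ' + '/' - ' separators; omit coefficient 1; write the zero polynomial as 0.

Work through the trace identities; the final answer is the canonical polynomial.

x^2*y^2*z - x^3*y - 2*x*y*z^2 + x^2*z + z^3 + 2*x*y - 3*z

next, trace(b^-1 a) = trace(a) * trace(b) - trace(a b)  (eliminate b^-1) = x*y - z
next, trace(b^-1 a b^-1) = trace(b^-1 a) * trace(b) - trace(b^-1 a b)  (eliminate b^-1) = x*y^2 - y*z - x
next, trace(a^2) = trace(a) * trace(a) - trace(1)  (reduce the a square) = x^2 - 2
next, trace(a b a) = trace(a) * trace(b a) - trace(b)  (reduce the a square) = x*z - y
trace(a^2 b a) = trace(a) * trace(a b a) - trace(a b)  (reduce the a square) = x^2*z - x*y - z
trace(b a b a) = trace(a b) * trace(a b) - trace(1)  (split on a) = z^2 - 2
next, trace(b a b) = trace(b) * trace(a b) - trace(a)  (reduce the b square) = y*z - x
next, trace(a^2 b a b) = trace(a) * trace(b a b a) - trace(b a b)  (reduce the a square) = x*z^2 - y*z - x
trace(b^-1 a^2 b a) = trace(a^2 b a) * trace(b) - trace(a^2 b a b)  (eliminate b^-1) = x^2*y*z - x*y^2 - x*z^2 + x
trace(a b a^-1 b^-1 a) = trace(b^-1 a^2 b) * trace(a) - trace(b^-1 a^2 b a)  (eliminate a^-1) = -x^2*y*z + x^3 + x*y^2 + x*z^2 - 3*x
next, trace(b a b a b) = trace(b) * trace(a b a b) - trace(a b a)  (reduce the b square) = y*z^2 - x*z - y
trace(b a b a b a) = trace(a b a b) * trace(a b) - trace(b a)  (split on a) = z^3 - 3*z
next, trace(a b a b a^-1 b) = trace(b a b a b) * trace(a) - trace(b a b a b a)  (eliminate a^-1) = x*y*z^2 - x^2*z - z^3 - x*y + 3*z
and trace(a b a^-1 b^-1 a b) = trace(a b a b a^-1) * trace(b) - trace(a b a b a^-1 b)  (eliminate b^-1) = -x*y*z^2 + x^2*z + y^2*z + z^3 - 3*z
and trace(a^-1 b^-1 a b^-1 a b) = trace(a b a^-1 b^-1 a) * trace(b) - trace(a b a^-1 b^-1 a b)  (eliminate b^-1) = -x^2*y^2*z + x^3*y + x*y^3 + 2*x*y*z^2 - x^2*z - y^2*z - z^3 - 3*x*y + 3*z
trace(a b^-1 a b^-1 a^-1 b^-1) = trace(a^-1 b^-1 a b^-1 a) * trace(b) - trace(a^-1 b^-1 a b^-1 a b)  (eliminate b^-1) = x^2*y^2*z - x^3*y - 2*x*y*z^2 + x^2*z + z^3 + 2*x*y - 3*z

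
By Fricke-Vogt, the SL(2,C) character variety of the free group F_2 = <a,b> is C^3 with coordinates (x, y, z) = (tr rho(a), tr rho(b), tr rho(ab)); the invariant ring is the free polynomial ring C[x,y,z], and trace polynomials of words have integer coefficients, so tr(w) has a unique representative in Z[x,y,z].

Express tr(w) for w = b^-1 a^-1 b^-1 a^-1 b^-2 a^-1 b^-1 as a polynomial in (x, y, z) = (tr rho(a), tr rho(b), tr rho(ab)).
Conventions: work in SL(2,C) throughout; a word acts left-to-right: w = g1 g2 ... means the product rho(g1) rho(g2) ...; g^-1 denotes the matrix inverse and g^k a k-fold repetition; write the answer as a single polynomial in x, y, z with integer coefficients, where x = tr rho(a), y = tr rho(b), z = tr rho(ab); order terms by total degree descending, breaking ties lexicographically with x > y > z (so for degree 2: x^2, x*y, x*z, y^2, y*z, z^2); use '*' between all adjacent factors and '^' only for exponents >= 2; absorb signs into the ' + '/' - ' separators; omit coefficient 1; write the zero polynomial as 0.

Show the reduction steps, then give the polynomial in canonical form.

y^2*z^3 - 2*x*y*z^2 + x^2*z - y^2*z + x*y - z

trace(b^-1) = trace(b) = y
trace(b^-2) = trace(b^-1) * trace(b) - trace(1)  (eliminate b^-1) = y^2 - 2
reduce: trace(b^-3) = trace(b^-2) * trace(b) - trace(b^-1)  (eliminate b^-1) = y^3 - 3*y
reduce: trace(a b^-1) = trace(a) * trace(b) - trace(a b)  (eliminate b^-1) = x*y - z
trace(a b^-2) = trace(a b^-1) * trace(b) - trace(a)  (eliminate b^-1) = x*y^2 - y*z - x
reduce: trace(b^-3 a) = trace(a b^-2) * trace(b) - trace(a b^-1)  (eliminate b^-1) = x*y^3 - y^2*z - 2*x*y + z
so trace(a^-1 b^-3) = trace(b^-3) * trace(a) - trace(b^-3 a)  (eliminate a^-1) = y^2*z - x*y - z
so trace(b^-1 a^-2 b^-2) = trace(a^-1 b^-3) * trace(a) - trace(a^-1 b^-3 a)  (eliminate a^-1) = x*y^2*z - x^2*y - y^3 - x*z + 3*y
trace(a b a) = trace(a) * trace(b a) - trace(b)  (reduce the a square) = x*z - y
trace(a b a b) = trace(a b) * trace(a b) - trace(1)  (split on a) = z^2 - 2
reduce: trace(b^-1 a b a) = trace(a b a) * trace(b) - trace(a b a b)  (eliminate b^-1) = x*y*z - y^2 - z^2 + 2
trace(a^-1 b^-1 a b) = trace(b^-1 a b) * trace(a) - trace(b^-1 a b a)  (eliminate a^-1) = -x*y*z + x^2 + y^2 + z^2 - 2
trace(b^-1 a b^-1 a^-1) = trace(a^-1 b^-1 a) * trace(b) - trace(a^-1 b^-1 a b)  (eliminate b^-1) = x*y*z - x^2 - z^2 + 2
trace(a b^-1 a^-2 b^-1) = trace(b^-1 a b^-1 a^-1) * trace(a) - trace(b^-1 a b^-1)  (eliminate a^-1) = x^2*y*z - x^3 - x*y^2 - x*z^2 + y*z + 3*x
so trace(b^-1 a^-2 b^-2 a) = trace(a b^-1 a^-2 b^-1) * trace(b) - trace(a b^-1 a^-2)  (eliminate b^-1) = x^2*y^2*z - x^3*y - x*y^3 - x*y*z^2 + y^2*z + 3*x*y - z
so trace(a^-2 b^-2 a^-1 b^-1) = trace(b^-1 a^-2 b^-2) * trace(a) - trace(b^-1 a^-2 b^-2 a)  (eliminate a^-1) = x*y*z^2 - x^2*z - y^2*z + z
reduce: trace(a^-1 b^-2) = trace(b^-2) * trace(a) - trace(b^-2 a)  (eliminate a^-1) = y*z - x
so trace(a^-1 b^-2 a^-1) = trace(a^-1 b^-2) * trace(a) - trace(a^-1 b^-2 a)  (eliminate a^-1) = x*y*z - x^2 - y^2 + 2
trace(a^-2 b^-2 a^-1) = trace(a^-1 b^-2 a^-1) * trace(a) - trace(a^-1 b^-2)  (eliminate a^-1) = x^2*y*z - x^3 - x*y^2 - y*z + 3*x
trace(a^-1 b^-2 a^-1 b^-2 a^-1) = trace(a^-2 b^-2 a^-1 b^-1) * trace(b) - trace(a^-2 b^-2 a^-1)  (eliminate b^-1) = x*y^2*z^2 - 2*x^2*y*z - y^3*z + x^3 + x*y^2 + 2*y*z - 3*x
trace(a b a b^-2) = trace(b^-1 a b a) * trace(b) - trace(b^-1 a b a b)  (eliminate b^-1) = x*y^2*z - y^3 - y*z^2 - x*z + 3*y
so trace(b^-1 a b a b^-2) = trace(a b a b^-2) * trace(b) - trace(a b a b^-1)  (eliminate b^-1) = x*y^3*z - y^4 - y^2*z^2 - 2*x*y*z + 4*y^2 + z^2 - 2
trace(a^2 b a) = trace(a) * trace(b a^2) - trace(b a)  (reduce the a square) = x^2*z - x*y - z
reduce: trace(a^2 b a b) = trace(a) * trace(b a b a) - trace(b a b)  (reduce the a square) = x*z^2 - y*z - x
trace(a b a b^-1 a) = trace(a^2 b a) * trace(b) - trace(a^2 b a b)  (eliminate b^-1) = x^2*y*z - x*y^2 - x*z^2 + x
reduce: trace(a b a b a b) = trace(b a) * trace(b a b a) - trace(b^-1 a^-1)  (split on b) = z^3 - 3*z
trace(a b a b^-1 a b) = trace(a b a b a) * trace(b) - trace(a b a b a b)  (eliminate b^-1) = x*y*z^2 - y^2*z - z^3 - x*y + 3*z
trace(a b^-1 a b a b^-1) = trace(a b a b^-1 a) * trace(b) - trace(a b a b^-1 a b)  (eliminate b^-1) = x^2*y^2*z - x*y^3 - 2*x*y*z^2 + y^2*z + z^3 + 2*x*y - 3*z
so trace(a b^-1 a b a) = trace(a b a^2) * trace(b) - trace(a b a^2 b)  (eliminate b^-1) = x^2*y*z - x*y^2 - x*z^2 + x
so trace(b^-1 a b a b^-2 a) = trace(a b^-1 a b a b^-1) * trace(b) - trace(a b^-1 a b a)  (eliminate b^-1) = x^2*y^3*z - x*y^4 - 2*x*y^2*z^2 - x^2*y*z + y^3*z + y*z^3 + 3*x*y^2 + x*z^2 - 3*y*z - x
trace(b a b^-2 a^-1 b^-1 a) = trace(b^-1 a b a b^-2) * trace(a) - trace(b^-1 a b a b^-2 a)  (eliminate a^-1) = x*y^2*z^2 - x^2*y*z - y^3*z - y*z^3 + x*y^2 + 3*y*z - x
trace(b^-2 a^-1 b^-1 a^-1 b a) = trace(b a b^-2 a^-1 b^-1) * trace(a) - trace(b a b^-2 a^-1 b^-1 a)  (eliminate a^-1) = -x*y^2*z^2 + x^2*y*z + y^3*z + y*z^3 - 3*y*z - x
reduce: trace(a^-1 b a^-1 b^-2 a^-1 b^-1) = trace(b^-2 a^-1 b^-1 a^-1 b) * trace(a) - trace(b^-2 a^-1 b^-1 a^-1 b a)  (eliminate a^-1) = x*y^2*z^2 - x^2*y*z - y^3*z - y*z^3 + x*z^2 + 3*y*z - x
trace(b a b^-2 a^-1) = trace(a^-1 b a b^-1) * trace(b) - trace(a^-1 b a)  (eliminate b^-1) = -x*y^2*z + x^2*y + y^3 + y*z^2 - 3*y
trace(b^-2 a^-2 b a) = trace(b a b^-2 a^-1) * trace(a) - trace(b a b^-2)  (eliminate a^-1) = -x^2*y^2*z + x^3*y + x*y^3 + x*y*z^2 - 4*x*y + z
trace(a^-1 b a^-1 b^-2 a^-1) = trace(b^-2 a^-2 b) * trace(a) - trace(b^-2 a^-2 b a)  (eliminate a^-1) = x^2*y^2*z - x^3*y - x*y^3 - x*y*z^2 + x^2*z + 3*x*y - z
trace(a^-1 b^-2 a^-1 b^-2 a^-1 b) = trace(a^-1 b a^-1 b^-2 a^-1 b^-1) * trace(b) - trace(a^-1 b a^-1 b^-2 a^-1)  (eliminate b^-1) = x*y^3*z^2 - 2*x^2*y^2*z - y^4*z - y^2*z^3 + x^3*y + x*y^3 + 2*x*y*z^2 - x^2*z + 3*y^2*z - 4*x*y + z
so trace(b^-1 a^-1 b^-1 a^-1 b^-2 a^-1 b^-1) = trace(a^-1 b^-2 a^-1 b^-2 a^-1) * trace(b) - trace(a^-1 b^-2 a^-1 b^-2 a^-1 b)  (eliminate b^-1) = y^2*z^3 - 2*x*y*z^2 + x^2*z - y^2*z + x*y - z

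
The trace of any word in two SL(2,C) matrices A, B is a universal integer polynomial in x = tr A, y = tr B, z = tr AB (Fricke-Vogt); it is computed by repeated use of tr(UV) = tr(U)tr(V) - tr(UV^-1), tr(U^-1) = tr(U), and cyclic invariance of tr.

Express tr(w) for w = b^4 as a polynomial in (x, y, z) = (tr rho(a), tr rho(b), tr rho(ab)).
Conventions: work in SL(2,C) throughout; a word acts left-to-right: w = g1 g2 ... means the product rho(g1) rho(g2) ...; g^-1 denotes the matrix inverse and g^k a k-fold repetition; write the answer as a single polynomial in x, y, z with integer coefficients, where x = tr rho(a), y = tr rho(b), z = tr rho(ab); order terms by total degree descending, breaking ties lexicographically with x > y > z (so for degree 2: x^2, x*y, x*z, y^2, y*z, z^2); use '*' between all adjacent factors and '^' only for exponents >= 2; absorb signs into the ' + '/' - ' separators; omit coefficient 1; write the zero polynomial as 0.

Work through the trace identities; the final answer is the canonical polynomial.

use: tr(b^2) = tr(b)*tr(b) - tr(1) = y^2 - 2
tr(b^3) = tr(b)*tr(b^2) - tr(b) = y^3 - 3*y
apply: tr(b^4) = tr(b)*tr(b^3) - tr(b^2) = y^4 - 4*y^2 + 2

y^4 - 4*y^2 + 2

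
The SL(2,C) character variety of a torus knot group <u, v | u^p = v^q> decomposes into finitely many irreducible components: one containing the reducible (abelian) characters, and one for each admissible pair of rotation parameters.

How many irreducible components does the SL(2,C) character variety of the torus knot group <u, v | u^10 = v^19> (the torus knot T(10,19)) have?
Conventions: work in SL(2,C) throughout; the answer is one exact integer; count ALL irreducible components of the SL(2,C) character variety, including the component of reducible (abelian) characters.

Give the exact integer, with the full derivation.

For T(10,19): irreducibility forces the central element u^10 = v^19 to one of +I, -I.
This locks tr(u) to 2*cos(pi*alpha/10), alpha in 1..9, and tr(v) to 2*cos(pi*beta/19), beta in 1..18, on each component of irreducible characters.
u^10 = (-1)^alpha I and v^19 = (-1)^beta I must agree, so alpha and beta have equal parity.
Counting: 5 odd alphas x 9 odd betas + 4 even alphas x 9 even betas = 45 + 36 = 81.
components with irreducible characters: 81; plus the single component of reducible (abelian) characters: total 82.

82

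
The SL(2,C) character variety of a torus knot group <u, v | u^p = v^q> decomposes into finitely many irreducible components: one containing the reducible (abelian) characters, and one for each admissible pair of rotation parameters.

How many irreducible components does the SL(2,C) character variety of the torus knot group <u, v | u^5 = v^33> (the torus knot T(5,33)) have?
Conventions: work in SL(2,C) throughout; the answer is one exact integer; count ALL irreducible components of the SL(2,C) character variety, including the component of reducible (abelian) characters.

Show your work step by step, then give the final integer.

For T(5,33): irreducibility forces the central element u^5 = v^33 to one of +I, -I.
So on each irreducible component the traces are pinned: tr(u) = 2*cos(pi*alpha/5) with 1 <= alpha <= 4, tr(v) = 2*cos(pi*beta/33) with 1 <= beta <= 32.
u^5 = (-1)^alpha I and v^33 = (-1)^beta I must agree, so alpha and beta have equal parity.
count pairs: odd alpha (2 choices) x odd beta (16), plus even alpha (2) x even beta (16): 2*16 + 2*16 = 64.
That is 64 components of irreducible characters, and with the reducible (abelian) component the total is 65.

65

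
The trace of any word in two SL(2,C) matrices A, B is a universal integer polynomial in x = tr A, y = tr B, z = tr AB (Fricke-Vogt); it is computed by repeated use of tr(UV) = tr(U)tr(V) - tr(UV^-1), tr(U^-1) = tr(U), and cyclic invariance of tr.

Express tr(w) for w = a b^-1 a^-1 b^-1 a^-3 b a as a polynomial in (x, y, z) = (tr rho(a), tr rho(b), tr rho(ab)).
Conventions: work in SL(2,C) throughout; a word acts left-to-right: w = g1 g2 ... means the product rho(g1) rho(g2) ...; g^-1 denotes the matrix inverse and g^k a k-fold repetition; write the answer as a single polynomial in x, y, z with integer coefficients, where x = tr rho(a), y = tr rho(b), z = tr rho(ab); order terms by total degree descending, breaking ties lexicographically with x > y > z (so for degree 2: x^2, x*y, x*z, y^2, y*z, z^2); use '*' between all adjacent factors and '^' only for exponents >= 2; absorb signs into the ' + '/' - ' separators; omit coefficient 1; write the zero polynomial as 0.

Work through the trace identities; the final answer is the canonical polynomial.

tr(b^2 a) = tr(b) tr(a b) - tr(a) = y*z - x
use: tr(b^2) = tr(b) tr(b) - tr(1) = y^2 - 2
tr(b a^2 b) = tr(a) tr(b^2 a) - tr(b^2) = x*y*z - x^2 - y^2 + 2
use: tr(b a b a) = tr(a b) tr(a b) - tr(1)   [split at repeated a] = z^2 - 2
use: tr(b a^2 b a) = tr(a) tr(b a b a) - tr(b a b) = x*z^2 - y*z - x
tr(a^-1 b a^2 b) = tr(b a^2 b) tr(a) - tr(b a^2 b a) = x^2*y*z - x^3 - x*y^2 - x*z^2 + y*z + 3*x
use: tr(a^-2 b a^2 b) = tr(a^-1 b a^2 b) tr(a) - tr(a^-1 b a^2 b a) = x^3*y*z - x^4 - x^2*y^2 - x^2*z^2 + 4*x^2 + y^2 - 2
use: tr(b a^2 b^-1 a^-2) = tr(a^-2 b a^2) tr(b) - tr(a^-2 b a^2 b) = -x^3*y*z + x^4 + x^2*y^2 + x^2*z^2 - 4*x^2 + 2
use: tr(b a^2 b^-1 a^-1) = tr(a^-1 b a^2) tr(b) - tr(a^-1 b a^2 b) = -x^2*y*z + x^3 + x*y^2 + x*z^2 - 3*x
tr(b^-1 a^-3 b a^2) = tr(b a^2 b^-1 a^-2) tr(a) - tr(b a^2 b^-1 a^-1) = -x^4*y*z + x^5 + x^3*y^2 + x^3*z^2 + x^2*y*z - 5*x^3 - x*y^2 - x*z^2 + 5*x
apply: tr(a^-1 b) = tr(b) tr(a) - tr(b a) = x*y - z
tr(b^-1 a^-3 b a^2 b^-1) = tr(b^-1 a^-3 b a^2) tr(b) - tr(b^-1 a^-3 b a^2 b) = -x^4*y^2*z + x^5*y + x^3*y^3 + x^3*y*z^2 + x^2*y^2*z - 5*x^3*y - x*y^3 - x*y*z^2 + 4*x*y + z
tr(a^2) = tr(a) tr(a) - tr(1) = x^2 - 2
apply: tr(b a^2) = tr(a) tr(b a) - tr(b) = x*z - y
apply: tr(a^3 b) = tr(a) tr(b a^2) - tr(b a) = x^2*z - x*y - z
tr(a^3) = tr(a) tr(a^2) - tr(a) = x^3 - 3*x
apply: tr(b a^3 b) = tr(b) tr(a^3 b) - tr(a^3) = x^2*y*z - x^3 - x*y^2 - y*z + 3*x
tr(b a^3 b a) = tr(a) tr(b a b a^2) - tr(b a b a) = x^2*z^2 - x*y*z - x^2 - z^2 + 2
tr(a b a^-1 b a^2) = tr(b a^3 b) tr(a) - tr(b a^3 b a) = x^3*y*z - x^4 - x^2*y^2 - x^2*z^2 + 4*x^2 + z^2 - 2
use: tr(b a b^2 a) = tr(b) tr(a b a b) - tr(a b a) = y*z^2 - x*z - y
apply: tr(b a b^2) = tr(b) tr(b a b) - tr(b a) = y^2*z - x*y - z
tr(b a^2 b a b) = tr(a) tr(b a b^2 a) - tr(b a b^2) = x*y*z^2 - x^2*z - y^2*z + z
use: tr(b a b a b a) = tr(b a b a) tr(b a) - tr(a b)   [split at repeated b] = z^3 - 3*z
apply: tr(b a^2 b a b a) = tr(a) tr(b a b a b a) - tr(b a b a b) = x*z^3 - y*z^2 - 2*x*z + y
apply: tr(a b a^-1 b a^2 b) = tr(b a^2 b a b) tr(a) - tr(b a^2 b a b a) = x^2*y*z^2 - x^3*z - x*y^2*z - x*z^3 + y*z^2 + 3*x*z - y
tr(a^-1 b a^2 b^-1 a b) = tr(a b a^-1 b a^2) tr(b) - tr(a b a^-1 b a^2 b) = x^3*y^2*z - x^4*y - x^2*y^3 - 2*x^2*y*z^2 + x^3*z + x*y^2*z + x*z^3 + 4*x^2*y - 3*x*z - y
apply: tr(a^-1 b a^2 b^-1 a b^-1) = tr(a^-1 b a^2 b^-1 a) tr(b) - tr(a^-1 b a^2 b^-1 a b) = -x^3*y^2*z + x^4*y + x^2*y^3 + 2*x^2*y*z^2 - x^3*z - x*y^2*z - x*z^3 - 3*x^2*y + 3*x*z - y
tr(a^2 b^-1 a) = tr(a^3) tr(b) - tr(a^3 b) = x^3*y - x^2*z - 2*x*y + z
use: tr(a^-1 b a^2 b^-1 a b^-1 a^-1) = tr(a^-1 b a^2 b^-1 a b^-1) tr(a) - tr(a^-1 b a^2 b^-1 a b^-1 a) = -x^4*y^2*z + x^5*y + x^3*y^3 + 2*x^3*y*z^2 - x^4*z - x^2*y^2*z - x^2*z^3 - 4*x^3*y + 4*x^2*z + x*y - z
use: tr(b^-1 a^-3 b a^2 b^-1 a) = tr(a^-1 b a^2 b^-1 a b^-1 a^-1) tr(a) - tr(a^-1 b a^2 b^-1 a b^-1) = -x^5*y^2*z + x^6*y + x^4*y^3 + 2*x^4*y*z^2 - x^5*z - x^3*z^3 - 5*x^4*y - x^2*y^3 - 2*x^2*y*z^2 + 5*x^3*z + x*y^2*z + x*z^3 + 4*x^2*y - 4*x*z + y
apply: tr(a b^-1 a^-1 b^-1 a^-3 b a) = tr(b^-1 a^-3 b a^2 b^-1) tr(a) - tr(b^-1 a^-3 b a^2 b^-1 a) = -x^4*y*z^2 + x^5*z + x^3*y^2*z + x^3*z^3 + x^2*y*z^2 - 5*x^3*z - x*y^2*z - x*z^3 + 5*x*z - y

-x^4*y*z^2 + x^5*z + x^3*y^2*z + x^3*z^3 + x^2*y*z^2 - 5*x^3*z - x*y^2*z - x*z^3 + 5*x*z - y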